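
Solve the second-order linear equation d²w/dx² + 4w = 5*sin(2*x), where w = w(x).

Characteristic equation r² + 4 = 0 has discriminant (0)² - 4·(4) = -16 < 0, so r = ± 2i.
Hence w_h = C1*cos(2*x) + C2*sin(2*x).
Since ±2i are characteristic roots, multiply the trial by x. Try w_p = x*(A*cos(2*x) + B*sin(2*x)). Substituting and equating the coefficients of cos(2x) and sin(2x) gives A = -5/4, B = 0, so w_p = -5*x*cos(2*x)/4.

w = C1*cos(2*x) + C2*sin(2*x) - 5*x*cos(2*x)/4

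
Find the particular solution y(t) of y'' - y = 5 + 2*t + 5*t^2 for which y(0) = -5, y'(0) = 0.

y = -15 - 5*t**2 - 2*t + 4*exp(-t) + 6*exp(t)

Characteristic equation r² - 1 = 0 factors as (r + 1)(r - 1) = 0, so r = -1, 1.
Hence y_h = C1*exp(-t) + C2*exp(t).
For the particular solution try y_p = A0 + A1*t + A2*t^2. Substituting and matching coefficients of each power of t gives A0 = -15, A1 = -2, A2 = -5, so y_p = -15 - 5*t^2 - 2*t.
General solution: y = -15 - 5*t^2 - 2*t + C1*exp(-t) + C2*exp(t).
Apply the initial conditions: y(0) = -15 + C1 + C2 = -5 and y'(0) = -2 + C2 - C1 = 0. Solving gives C1 = 4, C2 = 6.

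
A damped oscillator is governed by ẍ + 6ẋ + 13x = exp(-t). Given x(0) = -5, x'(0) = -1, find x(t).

x = exp(-t)/8 - 65*exp(-3*t)*sin(2*t)/8 - 41*cos(2*t)*exp(-3*t)/8

Characteristic equation r² + 6r + 13 = 0 has discriminant (6)² - 4·(13) = -16 < 0, so r = -3 ± 2i.
Hence x_h = C1*cos(2*t)*exp(-3*t) + C2*exp(-3*t)*sin(2*t).
Try x_p = A*exp(-t). Substituting into the equation and dividing by exp(-t) gives A = 1/8, so x_p = exp(-t)/8.
General solution: x = exp(-t)/8 + C1*cos(2*t)*exp(-3*t) + C2*exp(-3*t)*sin(2*t).
Apply the initial conditions: x(0) = 1/8 + C1 = -5 and x'(0) = -1/8 - 3*C1 + 2*C2 = -1. Solving gives C1 = -41/8, C2 = -65/8.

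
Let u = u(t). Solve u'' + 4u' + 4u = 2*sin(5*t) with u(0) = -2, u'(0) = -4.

u = -1642*exp(-2*t)/841 - 42*sin(5*t)/841 - 40*cos(5*t)/841 - 222*t*exp(-2*t)/29

Characteristic equation r² + 4r + 4 = 0 has discriminant (4)² - 4·(4) = 0, so r = -2 is a repeated root.
Hence u_h = (C1 + C2*t)*exp(-2*t).
Try u_p = A*cos(5*t) + B*sin(5*t). Substituting and equating the coefficients of cos(5t) and sin(5t) gives A = -40/841, B = -42/841, so u_p = -42*sin(5*t)/841 - 40*cos(5*t)/841.
General solution: u = -42*sin(5*t)/841 - 40*cos(5*t)/841 + C1*exp(-2*t) + C2*t*exp(-2*t).
Apply the initial conditions: u(0) = -40/841 + C1 = -2 and u'(0) = -210/841 + C2 - 2*C1 = -4. Solving gives C1 = -1642/841, C2 = -222/29.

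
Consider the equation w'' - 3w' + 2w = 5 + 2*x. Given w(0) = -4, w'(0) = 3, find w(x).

Characteristic equation r² - 3r + 2 = 0 factors as (r - 1)(r - 2) = 0, so r = 1, 2.
Hence w_h = C1*exp(x) + C2*exp(2*x).
For the particular solution try w_p = A0 + A1*x. Substituting and matching coefficients of each power of x gives A0 = 4, A1 = 1, so w_p = 4 + x.
General solution: w = 4 + x + C1*exp(x) + C2*exp(2*x).
Apply the initial conditions: w(0) = 4 + C1 + C2 = -4 and w'(0) = 1 + C1 + 2*C2 = 3. Solving gives C1 = -18, C2 = 10.

w = 4 + x - 18*exp(x) + 10*exp(2*x)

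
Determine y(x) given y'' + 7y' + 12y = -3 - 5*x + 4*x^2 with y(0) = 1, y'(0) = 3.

y = 71/432 - 101*exp(-4*x)/16 - 29*x/36 + x**2/3 + 193*exp(-3*x)/27

Characteristic equation r² + 7r + 12 = 0 factors as (r + 3)(r + 4) = 0, so r = -3, -4.
Hence y_h = C1*exp(-3*x) + C2*exp(-4*x).
For the particular solution try y_p = A0 + A1*x + A2*x^2. Substituting and matching coefficients of each power of x gives A0 = 71/432, A1 = -29/36, A2 = 1/3, so y_p = 71/432 - 29*x/36 + x^2/3.
General solution: y = 71/432 - 29*x/36 + x^2/3 + C1*exp(-3*x) + C2*exp(-4*x).
Apply the initial conditions: y(0) = 71/432 + C1 + C2 = 1 and y'(0) = -29/36 - 4*C2 - 3*C1 = 3. Solving gives C1 = 193/27, C2 = -101/16.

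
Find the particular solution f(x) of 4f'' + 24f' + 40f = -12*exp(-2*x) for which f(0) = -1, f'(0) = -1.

Divide through by 4: f'' + 6f' + 10f = -3*exp(-2*x).
Characteristic equation r² + 6r + 10 = 0 has discriminant (6)² - 4·(10) = -4 < 0, so r = -3 ± i.
Hence f_h = C1*cos(x)*exp(-3*x) + C2*exp(-3*x)*sin(x).
Try f_p = A*exp(-2*x). Substituting into the equation and dividing by exp(-2*x) gives A = -3/2, so f_p = -3*exp(-2*x)/2.
General solution: f = -3*exp(-2*x)/2 + C1*cos(x)*exp(-3*x) + C2*exp(-3*x)*sin(x).
Apply the initial conditions: f(0) = -3/2 + C1 = -1 and f'(0) = 3 + C2 - 3*C1 = -1. Solving gives C1 = 1/2, C2 = -5/2.

f = -3*exp(-2*x)/2 + cos(x)*exp(-3*x)/2 - 5*exp(-3*x)*sin(x)/2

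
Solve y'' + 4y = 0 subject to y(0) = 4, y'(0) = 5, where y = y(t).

Characteristic equation r² + 4 = 0 has discriminant (0)² - 4·(4) = -16 < 0, so r = ± 2i.
Hence y_h = C1*cos(2*t) + C2*sin(2*t).
Apply the initial conditions: y(0) = C1 = 4 and y'(0) = 2*C2 = 5. Solving gives C1 = 4, C2 = 5/2.

y = 4*cos(2*t) + 5*sin(2*t)/2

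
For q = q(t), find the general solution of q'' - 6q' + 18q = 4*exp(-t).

Characteristic equation r² - 6r + 18 = 0 has discriminant (-6)² - 4·(18) = -36 < 0, so r = 3 ± 3i.
Hence q_h = C1*cos(3*t)*exp(3*t) + C2*exp(3*t)*sin(3*t).
Try q_p = A*exp(-t). Substituting into the equation and dividing by exp(-t) gives A = 4/25, so q_p = 4*exp(-t)/25.

q = 4*exp(-t)/25 + C1*cos(3*t)*exp(3*t) + C2*exp(3*t)*sin(3*t)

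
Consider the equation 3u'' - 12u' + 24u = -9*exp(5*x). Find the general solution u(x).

u = -3*exp(5*x)/13 + C1*cos(2*x)*exp(2*x) + C2*exp(2*x)*sin(2*x)

Divide through by 3: u'' - 4u' + 8u = -3*exp(5*x).
Characteristic equation r² - 4r + 8 = 0 has discriminant (-4)² - 4·(8) = -16 < 0, so r = 2 ± 2i.
Hence u_h = C1*cos(2*x)*exp(2*x) + C2*exp(2*x)*sin(2*x).
Try u_p = A*exp(5*x). Substituting into the equation and dividing by exp(5*x) gives A = -3/13, so u_p = -3*exp(5*x)/13.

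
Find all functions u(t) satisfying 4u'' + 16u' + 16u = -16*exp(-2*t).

Divide through by 4: u'' + 4u' + 4u = -4*exp(-2*t).
Characteristic equation r² + 4r + 4 = 0 has discriminant (4)² - 4·(4) = 0, so r = -2 is a repeated root.
Hence u_h = (C1 + C2*t)*exp(-2*t).
Since exp(-2*t) solves the homogeneous equation (r = -2 is a root of multiplicity 2), multiply the trial by t^2. Try u_p = A*t^2*exp(-2*t). Substituting into the equation and dividing by exp(-2*t) gives A = -2, so u_p = -2*t^2*exp(-2*t).

u = C1*exp(-2*t) - 2*t**2*exp(-2*t) + C2*t*exp(-2*t)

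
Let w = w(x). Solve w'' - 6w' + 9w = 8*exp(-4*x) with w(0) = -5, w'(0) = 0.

Characteristic equation r² - 6r + 9 = 0 has discriminant (-6)² - 4·(9) = 0, so r = 3 is a repeated root.
Hence w_h = (C1 + C2*x)*exp(3*x).
Try w_p = A*exp(-4*x). Substituting into the equation and dividing by exp(-4*x) gives A = 8/49, so w_p = 8*exp(-4*x)/49.
General solution: w = 8*exp(-4*x)/49 + C1*exp(3*x) + C2*x*exp(3*x).
Apply the initial conditions: w(0) = 8/49 + C1 = -5 and w'(0) = -32/49 + C2 + 3*C1 = 0. Solving gives C1 = -253/49, C2 = 113/7.

w = -253*exp(3*x)/49 + 8*exp(-4*x)/49 + 113*x*exp(3*x)/7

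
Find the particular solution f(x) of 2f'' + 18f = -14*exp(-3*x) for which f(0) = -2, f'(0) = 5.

f = -29*cos(3*x)/18 - 7*exp(-3*x)/18 + 23*sin(3*x)/18

Divide through by 2: f'' + 9f = -7*exp(-3*x).
Characteristic equation r² + 9 = 0 has discriminant (0)² - 4·(9) = -36 < 0, so r = ± 3i.
Hence f_h = C1*cos(3*x) + C2*sin(3*x).
Try f_p = A*exp(-3*x). Substituting into the equation and dividing by exp(-3*x) gives A = -7/18, so f_p = -7*exp(-3*x)/18.
General solution: f = -7*exp(-3*x)/18 + C1*cos(3*x) + C2*sin(3*x).
Apply the initial conditions: f(0) = -7/18 + C1 = -2 and f'(0) = 7/6 + 3*C2 = 5. Solving gives C1 = -29/18, C2 = 23/18.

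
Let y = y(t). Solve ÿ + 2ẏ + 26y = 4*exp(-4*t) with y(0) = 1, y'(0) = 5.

y = 2*exp(-4*t)/17 + 15*cos(5*t)*exp(-t)/17 + 108*exp(-t)*sin(5*t)/85

Characteristic equation r² + 2r + 26 = 0 has discriminant (2)² - 4·(26) = -100 < 0, so r = -1 ± 5i.
Hence y_h = C1*cos(5*t)*exp(-t) + C2*exp(-t)*sin(5*t).
Try y_p = A*exp(-4*t). Substituting into the equation and dividing by exp(-4*t) gives A = 2/17, so y_p = 2*exp(-4*t)/17.
General solution: y = 2*exp(-4*t)/17 + C1*cos(5*t)*exp(-t) + C2*exp(-t)*sin(5*t).
Apply the initial conditions: y(0) = 2/17 + C1 = 1 and y'(0) = -8/17 - C1 + 5*C2 = 5. Solving gives C1 = 15/17, C2 = 108/85.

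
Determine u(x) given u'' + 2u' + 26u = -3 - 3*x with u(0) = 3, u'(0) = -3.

u = -18/169 - 3*x/26 + 15*exp(-x)*sin(5*x)/338 + 525*cos(5*x)*exp(-x)/169

Characteristic equation r² + 2r + 26 = 0 has discriminant (2)² - 4·(26) = -100 < 0, so r = -1 ± 5i.
Hence u_h = C1*cos(5*x)*exp(-x) + C2*exp(-x)*sin(5*x).
For the particular solution try u_p = A0 + A1*x. Substituting and matching coefficients of each power of x gives A0 = -18/169, A1 = -3/26, so u_p = -18/169 - 3*x/26.
General solution: u = -18/169 - 3*x/26 + C1*cos(5*x)*exp(-x) + C2*exp(-x)*sin(5*x).
Apply the initial conditions: u(0) = -18/169 + C1 = 3 and u'(0) = -3/26 - C1 + 5*C2 = -3. Solving gives C1 = 525/169, C2 = 15/338.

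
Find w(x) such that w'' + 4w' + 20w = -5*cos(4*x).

Characteristic equation r² + 4r + 20 = 0 has discriminant (4)² - 4·(20) = -64 < 0, so r = -2 ± 4i.
Hence w_h = C1*cos(4*x)*exp(-2*x) + C2*exp(-2*x)*sin(4*x).
Try w_p = A*cos(4*x) + B*sin(4*x). Substituting and equating the coefficients of cos(4x) and sin(4x) gives A = -5/68, B = -5/17, so w_p = -5*sin(4*x)/17 - 5*cos(4*x)/68.

w = -5*sin(4*x)/17 - 5*cos(4*x)/68 + C1*cos(4*x)*exp(-2*x) + C2*exp(-2*x)*sin(4*x)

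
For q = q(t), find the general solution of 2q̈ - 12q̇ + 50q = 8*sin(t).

Divide through by 2: q'' - 6q' + 25q = 4*sin(t).
Characteristic equation r² - 6r + 25 = 0 has discriminant (-6)² - 4·(25) = -64 < 0, so r = 3 ± 4i.
Hence q_h = C1*cos(4*t)*exp(3*t) + C2*exp(3*t)*sin(4*t).
Try q_p = A*cos(t) + B*sin(t). Substituting and equating the coefficients of cos(t) and sin(t) gives A = 2/51, B = 8/51, so q_p = 2*cos(t)/51 + 8*sin(t)/51.

q = 2*cos(t)/51 + 8*sin(t)/51 + C1*cos(4*t)*exp(3*t) + C2*exp(3*t)*sin(4*t)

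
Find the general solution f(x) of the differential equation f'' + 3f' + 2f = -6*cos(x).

f = -9*sin(x)/5 - 3*cos(x)/5 + C1*exp(-x) + C2*exp(-2*x)

Characteristic equation r² + 3r + 2 = 0 factors as (r + 1)(r + 2) = 0, so r = -1, -2.
Hence f_h = C1*exp(-x) + C2*exp(-2*x).
Try f_p = A*cos(x) + B*sin(x). Substituting and equating the coefficients of cos(x) and sin(x) gives A = -3/5, B = -9/5, so f_p = -9*sin(x)/5 - 3*cos(x)/5.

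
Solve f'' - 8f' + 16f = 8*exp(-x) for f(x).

Characteristic equation r² - 8r + 16 = 0 has discriminant (-8)² - 4·(16) = 0, so r = 4 is a repeated root.
Hence f_h = (C1 + C2*x)*exp(4*x).
Try f_p = A*exp(-x). Substituting into the equation and dividing by exp(-x) gives A = 8/25, so f_p = 8*exp(-x)/25.

f = 8*exp(-x)/25 + C1*exp(4*x) + C2*x*exp(4*x)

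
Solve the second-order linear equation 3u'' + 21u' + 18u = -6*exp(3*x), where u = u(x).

u = -exp(3*x)/18 + C1*exp(-6*x) + C2*exp(-x)

Divide through by 3: u'' + 7u' + 6u = -2*exp(3*x).
Characteristic equation r² + 7r + 6 = 0 factors as (r + 6)(r + 1) = 0, so r = -6, -1.
Hence u_h = C1*exp(-6*x) + C2*exp(-x).
Try u_p = A*exp(3*x). Substituting into the equation and dividing by exp(3*x) gives A = -1/18, so u_p = -exp(3*x)/18.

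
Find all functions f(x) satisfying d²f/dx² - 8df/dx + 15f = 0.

Characteristic equation r² - 8r + 15 = 0 factors as (r - 5)(r - 3) = 0, so r = 5, 3.
Hence f_h = C1*exp(5*x) + C2*exp(3*x).

f = C1*exp(5*x) + C2*exp(3*x)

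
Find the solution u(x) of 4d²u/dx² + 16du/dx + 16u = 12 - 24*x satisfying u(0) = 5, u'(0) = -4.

Divide through by 4: u'' + 4u' + 4u = 3 - 6*x.
Characteristic equation r² + 4r + 4 = 0 has discriminant (4)² - 4·(4) = 0, so r = -2 is a repeated root.
Hence u_h = (C1 + C2*x)*exp(-2*x).
For the particular solution try u_p = A0 + A1*x. Substituting and matching coefficients of each power of x gives A0 = 9/4, A1 = -3/2, so u_p = 9/4 - 3*x/2.
General solution: u = 9/4 - 3*x/2 + C1*exp(-2*x) + C2*x*exp(-2*x).
Apply the initial conditions: u(0) = 9/4 + C1 = 5 and u'(0) = -3/2 + C2 - 2*C1 = -4. Solving gives C1 = 11/4, C2 = 3.

u = 9/4 - 3*x/2 + 11*exp(-2*x)/4 + 3*x*exp(-2*x)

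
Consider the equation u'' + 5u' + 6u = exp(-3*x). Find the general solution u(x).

u = C1*exp(-2*x) + C2*exp(-3*x) - x*exp(-3*x)

Characteristic equation r² + 5r + 6 = 0 factors as (r + 2)(r + 3) = 0, so r = -2, -3.
Hence u_h = C1*exp(-2*x) + C2*exp(-3*x).
Since exp(-3*x) solves the homogeneous equation (r = -3 is a root of multiplicity 1), multiply the trial by x. Try u_p = A*x*exp(-3*x). Substituting into the equation and dividing by exp(-3*x) gives A = -1, so u_p = -x*exp(-3*x).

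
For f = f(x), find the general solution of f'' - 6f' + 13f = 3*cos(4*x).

Characteristic equation r² - 6r + 13 = 0 has discriminant (-6)² - 4·(13) = -16 < 0, so r = 3 ± 2i.
Hence f_h = C1*cos(2*x)*exp(3*x) + C2*exp(3*x)*sin(2*x).
Try f_p = A*cos(4*x) + B*sin(4*x). Substituting and equating the coefficients of cos(4x) and sin(4x) gives A = -1/65, B = -8/65, so f_p = -8*sin(4*x)/65 - cos(4*x)/65.

f = -8*sin(4*x)/65 - cos(4*x)/65 + C1*cos(2*x)*exp(3*x) + C2*exp(3*x)*sin(2*x)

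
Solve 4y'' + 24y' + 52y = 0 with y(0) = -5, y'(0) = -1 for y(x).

y = -8*exp(-3*x)*sin(2*x) - 5*cos(2*x)*exp(-3*x)

Divide through by 4: y'' + 6y' + 13y = 0.
Characteristic equation r² + 6r + 13 = 0 has discriminant (6)² - 4·(13) = -16 < 0, so r = -3 ± 2i.
Hence y_h = C1*cos(2*x)*exp(-3*x) + C2*exp(-3*x)*sin(2*x).
Apply the initial conditions: y(0) = C1 = -5 and y'(0) = -3*C1 + 2*C2 = -1. Solving gives C1 = -5, C2 = -8.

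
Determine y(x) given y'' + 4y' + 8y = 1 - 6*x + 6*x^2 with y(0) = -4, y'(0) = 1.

Characteristic equation r² + 4r + 8 = 0 has discriminant (4)² - 4·(8) = -16 < 0, so r = -2 ± 2i.
Hence y_h = C1*cos(2*x)*exp(-2*x) + C2*exp(-2*x)*sin(2*x).
For the particular solution try y_p = A0 + A1*x + A2*x^2. Substituting and matching coefficients of each power of x gives A0 = 11/16, A1 = -3/2, A2 = 3/4, so y_p = 11/16 - 3*x/2 + 3*x^2/4.
General solution: y = 11/16 - 3*x/2 + 3*x^2/4 + C1*cos(2*x)*exp(-2*x) + C2*exp(-2*x)*sin(2*x).
Apply the initial conditions: y(0) = 11/16 + C1 = -4 and y'(0) = -3/2 - 2*C1 + 2*C2 = 1. Solving gives C1 = -75/16, C2 = -55/16.

y = 11/16 - 3*x/2 + 3*x**2/4 - 75*cos(2*x)*exp(-2*x)/16 - 55*exp(-2*x)*sin(2*x)/16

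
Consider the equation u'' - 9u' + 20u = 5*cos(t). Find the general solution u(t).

u = -45*sin(t)/442 + 95*cos(t)/442 + C1*exp(5*t) + C2*exp(4*t)

Characteristic equation r² - 9r + 20 = 0 factors as (r - 5)(r - 4) = 0, so r = 5, 4.
Hence u_h = C1*exp(5*t) + C2*exp(4*t).
Try u_p = A*cos(t) + B*sin(t). Substituting and equating the coefficients of cos(t) and sin(t) gives A = 95/442, B = -45/442, so u_p = -45*sin(t)/442 + 95*cos(t)/442.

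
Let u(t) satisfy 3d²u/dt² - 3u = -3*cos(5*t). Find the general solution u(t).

Divide through by 3: u'' - u = -cos(5*t).
Characteristic equation r² - 1 = 0 factors as (r + 1)(r - 1) = 0, so r = -1, 1.
Hence u_h = C1*exp(-t) + C2*exp(t).
Try u_p = A*cos(5*t) + B*sin(5*t). Substituting and equating the coefficients of cos(5t) and sin(5t) gives A = 1/26, B = 0, so u_p = cos(5*t)/26.

u = cos(5*t)/26 + C1*exp(-t) + C2*exp(t)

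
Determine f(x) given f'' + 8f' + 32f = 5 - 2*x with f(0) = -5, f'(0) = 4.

f = 11/64 - x/16 - 331*cos(4*x)*exp(-4*x)/64 - 133*exp(-4*x)*sin(4*x)/32

Characteristic equation r² + 8r + 32 = 0 has discriminant (8)² - 4·(32) = -64 < 0, so r = -4 ± 4i.
Hence f_h = C1*cos(4*x)*exp(-4*x) + C2*exp(-4*x)*sin(4*x).
For the particular solution try f_p = A0 + A1*x. Substituting and matching coefficients of each power of x gives A0 = 11/64, A1 = -1/16, so f_p = 11/64 - x/16.
General solution: f = 11/64 - x/16 + C1*cos(4*x)*exp(-4*x) + C2*exp(-4*x)*sin(4*x).
Apply the initial conditions: f(0) = 11/64 + C1 = -5 and f'(0) = -1/16 - 4*C1 + 4*C2 = 4. Solving gives C1 = -331/64, C2 = -133/32.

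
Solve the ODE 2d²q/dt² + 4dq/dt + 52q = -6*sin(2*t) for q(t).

q = -33*sin(2*t)/250 + 3*cos(2*t)/125 + C1*cos(5*t)*exp(-t) + C2*exp(-t)*sin(5*t)

Divide through by 2: q'' + 2q' + 26q = -3*sin(2*t).
Characteristic equation r² + 2r + 26 = 0 has discriminant (2)² - 4·(26) = -100 < 0, so r = -1 ± 5i.
Hence q_h = C1*cos(5*t)*exp(-t) + C2*exp(-t)*sin(5*t).
Try q_p = A*cos(2*t) + B*sin(2*t). Substituting and equating the coefficients of cos(2t) and sin(2t) gives A = 3/125, B = -33/250, so q_p = -33*sin(2*t)/250 + 3*cos(2*t)/125.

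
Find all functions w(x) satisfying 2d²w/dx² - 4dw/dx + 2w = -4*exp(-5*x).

w = -exp(-5*x)/18 + C1*exp(x) + C2*x*exp(x)

Divide through by 2: w'' - 2w' + w = -2*exp(-5*x).
Characteristic equation r² - 2r + 1 = 0 has discriminant (-2)² - 4·(1) = 0, so r = 1 is a repeated root.
Hence w_h = (C1 + C2*x)*exp(x).
Try w_p = A*exp(-5*x). Substituting into the equation and dividing by exp(-5*x) gives A = -1/18, so w_p = -exp(-5*x)/18.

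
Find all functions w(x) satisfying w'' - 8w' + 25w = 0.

w = C1*cos(3*x)*exp(4*x) + C2*exp(4*x)*sin(3*x)

Characteristic equation r² - 8r + 25 = 0 has discriminant (-8)² - 4·(25) = -36 < 0, so r = 4 ± 3i.
Hence w_h = C1*cos(3*x)*exp(4*x) + C2*exp(4*x)*sin(3*x).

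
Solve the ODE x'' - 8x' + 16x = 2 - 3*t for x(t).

x = 1/32 - 3*t/16 + C1*exp(4*t) + C2*t*exp(4*t)

Characteristic equation r² - 8r + 16 = 0 has discriminant (-8)² - 4·(16) = 0, so r = 4 is a repeated root.
Hence x_h = (C1 + C2*t)*exp(4*t).
For the particular solution try x_p = A0 + A1*t. Substituting and matching coefficients of each power of t gives A0 = 1/32, A1 = -3/16, so x_p = 1/32 - 3*t/16.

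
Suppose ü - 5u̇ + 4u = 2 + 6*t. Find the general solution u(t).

Characteristic equation r² - 5r + 4 = 0 factors as (r - 4)(r - 1) = 0, so r = 4, 1.
Hence u_h = C1*exp(4*t) + C2*exp(t).
For the particular solution try u_p = A0 + A1*t. Substituting and matching coefficients of each power of t gives A0 = 19/8, A1 = 3/2, so u_p = 19/8 + 3*t/2.

u = 19/8 + 3*t/2 + C1*exp(4*t) + C2*exp(t)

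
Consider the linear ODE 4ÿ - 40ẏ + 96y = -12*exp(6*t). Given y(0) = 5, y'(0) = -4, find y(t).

Divide through by 4: y'' - 10y' + 24y = -3*exp(6*t).
Characteristic equation r² - 10r + 24 = 0 factors as (r - 4)(r - 6) = 0, so r = 4, 6.
Hence y_h = C1*exp(4*t) + C2*exp(6*t).
Since exp(6*t) solves the homogeneous equation (r = 6 is a root of multiplicity 1), multiply the trial by t. Try y_p = A*t*exp(6*t). Substituting into the equation and dividing by exp(6*t) gives A = -3/2, so y_p = -3*t*exp(6*t)/2.
General solution: y = C1*exp(4*t) + C2*exp(6*t) - 3*t*exp(6*t)/2.
Apply the initial conditions: y(0) = C1 + C2 = 5 and y'(0) = -3/2 + 4*C1 + 6*C2 = -4. Solving gives C1 = 65/4, C2 = -45/4.

y = -45*exp(6*t)/4 + 65*exp(4*t)/4 - 3*t*exp(6*t)/2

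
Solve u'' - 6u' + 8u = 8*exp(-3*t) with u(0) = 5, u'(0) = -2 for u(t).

u = -38*exp(4*t)/7 + 8*exp(-3*t)/35 + 51*exp(2*t)/5

Characteristic equation r² - 6r + 8 = 0 factors as (r - 4)(r - 2) = 0, so r = 4, 2.
Hence u_h = C1*exp(4*t) + C2*exp(2*t).
Try u_p = A*exp(-3*t). Substituting into the equation and dividing by exp(-3*t) gives A = 8/35, so u_p = 8*exp(-3*t)/35.
General solution: u = 8*exp(-3*t)/35 + C1*exp(4*t) + C2*exp(2*t).
Apply the initial conditions: u(0) = 8/35 + C1 + C2 = 5 and u'(0) = -24/35 + 2*C2 + 4*C1 = -2. Solving gives C1 = -38/7, C2 = 51/5.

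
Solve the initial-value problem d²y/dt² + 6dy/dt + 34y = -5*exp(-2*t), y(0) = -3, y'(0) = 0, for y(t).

y = -5*exp(-2*t)/26 - 229*exp(-3*t)*sin(5*t)/130 - 73*cos(5*t)*exp(-3*t)/26

Characteristic equation r² + 6r + 34 = 0 has discriminant (6)² - 4·(34) = -100 < 0, so r = -3 ± 5i.
Hence y_h = C1*cos(5*t)*exp(-3*t) + C2*exp(-3*t)*sin(5*t).
Try y_p = A*exp(-2*t). Substituting into the equation and dividing by exp(-2*t) gives A = -5/26, so y_p = -5*exp(-2*t)/26.
General solution: y = -5*exp(-2*t)/26 + C1*cos(5*t)*exp(-3*t) + C2*exp(-3*t)*sin(5*t).
Apply the initial conditions: y(0) = -5/26 + C1 = -3 and y'(0) = 5/13 - 3*C1 + 5*C2 = 0. Solving gives C1 = -73/26, C2 = -229/130.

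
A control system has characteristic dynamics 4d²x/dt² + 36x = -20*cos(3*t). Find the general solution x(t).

x = C1*cos(3*t) + C2*sin(3*t) - 5*t*sin(3*t)/6

Divide through by 4: x'' + 9x = -5*cos(3*t).
Characteristic equation r² + 9 = 0 has discriminant (0)² - 4·(9) = -36 < 0, so r = ± 3i.
Hence x_h = C1*cos(3*t) + C2*sin(3*t).
Since ±3i are characteristic roots, multiply the trial by t. Try x_p = t*(A*cos(3*t) + B*sin(3*t)). Substituting and equating the coefficients of cos(3t) and sin(3t) gives A = 0, B = -5/6, so x_p = -5*t*sin(3*t)/6.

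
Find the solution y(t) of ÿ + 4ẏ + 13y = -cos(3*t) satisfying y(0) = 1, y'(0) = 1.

y = -3*sin(3*t)/40 - cos(3*t)/40 + 41*cos(3*t)*exp(-2*t)/40 + 131*exp(-2*t)*sin(3*t)/120

Characteristic equation r² + 4r + 13 = 0 has discriminant (4)² - 4·(13) = -36 < 0, so r = -2 ± 3i.
Hence y_h = C1*cos(3*t)*exp(-2*t) + C2*exp(-2*t)*sin(3*t).
Try y_p = A*cos(3*t) + B*sin(3*t). Substituting and equating the coefficients of cos(3t) and sin(3t) gives A = -1/40, B = -3/40, so y_p = -3*sin(3*t)/40 - cos(3*t)/40.
General solution: y = -3*sin(3*t)/40 - cos(3*t)/40 + C1*cos(3*t)*exp(-2*t) + C2*exp(-2*t)*sin(3*t).
Apply the initial conditions: y(0) = -1/40 + C1 = 1 and y'(0) = -9/40 - 2*C1 + 3*C2 = 1. Solving gives C1 = 41/40, C2 = 131/120.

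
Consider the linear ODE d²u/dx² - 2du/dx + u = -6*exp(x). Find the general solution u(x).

u = C1*exp(x) - 3*x**2*exp(x) + C2*x*exp(x)

Characteristic equation r² - 2r + 1 = 0 has discriminant (-2)² - 4·(1) = 0, so r = 1 is a repeated root.
Hence u_h = (C1 + C2*x)*exp(x).
Since exp(x) solves the homogeneous equation (r = 1 is a root of multiplicity 2), multiply the trial by x^2. Try u_p = A*x^2*exp(x). Substituting into the equation and dividing by exp(x) gives A = -3, so u_p = -3*x^2*exp(x).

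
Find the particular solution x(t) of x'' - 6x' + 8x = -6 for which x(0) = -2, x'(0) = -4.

x = -3/4 - 3*exp(4*t)/4 - exp(2*t)/2

Characteristic equation r² - 6r + 8 = 0 factors as (r - 2)(r - 4) = 0, so r = 2, 4.
Hence x_h = C1*exp(2*t) + C2*exp(4*t).
For the particular solution try x_p = A0. Substituting and matching coefficients of each power of t gives A0 = -3/4, so x_p = -3/4.
General solution: x = -3/4 + C1*exp(2*t) + C2*exp(4*t).
Apply the initial conditions: x(0) = -3/4 + C1 + C2 = -2 and x'(0) = 2*C1 + 4*C2 = -4. Solving gives C1 = -1/2, C2 = -3/4.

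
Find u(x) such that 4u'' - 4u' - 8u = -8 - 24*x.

Divide through by 4: u'' - u' - 2u = -2 - 6*x.
Characteristic equation r² - r - 2 = 0 factors as (r - 2)(r + 1) = 0, so r = 2, -1.
Hence u_h = C1*exp(2*x) + C2*exp(-x).
For the particular solution try u_p = A0 + A1*x. Substituting and matching coefficients of each power of x gives A0 = -1/2, A1 = 3, so u_p = -1/2 + 3*x.

u = -1/2 + 3*x + C1*exp(2*x) + C2*exp(-x)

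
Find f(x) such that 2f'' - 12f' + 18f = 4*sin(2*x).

Divide through by 2: f'' - 6f' + 9f = 2*sin(2*x).
Characteristic equation r² - 6r + 9 = 0 has discriminant (-6)² - 4·(9) = 0, so r = 3 is a repeated root.
Hence f_h = (C1 + C2*x)*exp(3*x).
Try f_p = A*cos(2*x) + B*sin(2*x). Substituting and equating the coefficients of cos(2x) and sin(2x) gives A = 24/169, B = 10/169, so f_p = 10*sin(2*x)/169 + 24*cos(2*x)/169.

f = 10*sin(2*x)/169 + 24*cos(2*x)/169 + C1*exp(3*x) + C2*x*exp(3*x)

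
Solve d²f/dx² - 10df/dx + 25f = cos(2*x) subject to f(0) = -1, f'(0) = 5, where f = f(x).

f = -862*exp(5*x)/841 - 20*sin(2*x)/841 + 21*cos(2*x)/841 + 295*x*exp(5*x)/29

Characteristic equation r² - 10r + 25 = 0 has discriminant (-10)² - 4·(25) = 0, so r = 5 is a repeated root.
Hence f_h = (C1 + C2*x)*exp(5*x).
Try f_p = A*cos(2*x) + B*sin(2*x). Substituting and equating the coefficients of cos(2x) and sin(2x) gives A = 21/841, B = -20/841, so f_p = -20*sin(2*x)/841 + 21*cos(2*x)/841.
General solution: f = -20*sin(2*x)/841 + 21*cos(2*x)/841 + C1*exp(5*x) + C2*x*exp(5*x).
Apply the initial conditions: f(0) = 21/841 + C1 = -1 and f'(0) = -40/841 + C2 + 5*C1 = 5. Solving gives C1 = -862/841, C2 = 295/29.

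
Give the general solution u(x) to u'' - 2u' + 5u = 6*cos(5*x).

u = -6*cos(5*x)/25 - 3*sin(5*x)/25 + C1*cos(2*x)*exp(x) + C2*exp(x)*sin(2*x)

Characteristic equation r² - 2r + 5 = 0 has discriminant (-2)² - 4·(5) = -16 < 0, so r = 1 ± 2i.
Hence u_h = C1*cos(2*x)*exp(x) + C2*exp(x)*sin(2*x).
Try u_p = A*cos(5*x) + B*sin(5*x). Substituting and equating the coefficients of cos(5x) and sin(5x) gives A = -6/25, B = -3/25, so u_p = -6*cos(5*x)/25 - 3*sin(5*x)/25.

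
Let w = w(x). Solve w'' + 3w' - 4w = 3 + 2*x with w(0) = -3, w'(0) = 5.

w = -9/8 - 59*exp(-4*x)/40 - 2*exp(x)/5 - x/2

Characteristic equation r² + 3r - 4 = 0 factors as (r + 4)(r - 1) = 0, so r = -4, 1.
Hence w_h = C1*exp(-4*x) + C2*exp(x).
For the particular solution try w_p = A0 + A1*x. Substituting and matching coefficients of each power of x gives A0 = -9/8, A1 = -1/2, so w_p = -9/8 - x/2.
General solution: w = -9/8 - x/2 + C1*exp(-4*x) + C2*exp(x).
Apply the initial conditions: w(0) = -9/8 + C1 + C2 = -3 and w'(0) = -1/2 + C2 - 4*C1 = 5. Solving gives C1 = -59/40, C2 = -2/5.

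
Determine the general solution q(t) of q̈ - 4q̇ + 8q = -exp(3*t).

Characteristic equation r² - 4r + 8 = 0 has discriminant (-4)² - 4·(8) = -16 < 0, so r = 2 ± 2i.
Hence q_h = C1*cos(2*t)*exp(2*t) + C2*exp(2*t)*sin(2*t).
Try q_p = A*exp(3*t). Substituting into the equation and dividing by exp(3*t) gives A = -1/5, so q_p = -exp(3*t)/5.

q = -exp(3*t)/5 + C1*cos(2*t)*exp(2*t) + C2*exp(2*t)*sin(2*t)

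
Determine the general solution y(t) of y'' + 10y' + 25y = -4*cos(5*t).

Characteristic equation r² + 10r + 25 = 0 has discriminant (10)² - 4·(25) = 0, so r = -5 is a repeated root.
Hence y_h = (C1 + C2*t)*exp(-5*t).
Try y_p = A*cos(5*t) + B*sin(5*t). Substituting and equating the coefficients of cos(5t) and sin(5t) gives A = 0, B = -2/25, so y_p = -2*sin(5*t)/25.

y = -2*sin(5*t)/25 + C1*exp(-5*t) + C2*t*exp(-5*t)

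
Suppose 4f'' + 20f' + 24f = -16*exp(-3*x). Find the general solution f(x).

Divide through by 4: f'' + 5f' + 6f = -4*exp(-3*x).
Characteristic equation r² + 5r + 6 = 0 factors as (r + 3)(r + 2) = 0, so r = -3, -2.
Hence f_h = C1*exp(-3*x) + C2*exp(-2*x).
Since exp(-3*x) solves the homogeneous equation (r = -3 is a root of multiplicity 1), multiply the trial by x. Try f_p = A*x*exp(-3*x). Substituting into the equation and dividing by exp(-3*x) gives A = 4, so f_p = 4*x*exp(-3*x).

f = C1*exp(-3*x) + C2*exp(-2*x) + 4*x*exp(-3*x)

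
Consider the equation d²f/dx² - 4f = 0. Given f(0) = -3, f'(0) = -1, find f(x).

f = -7*exp(2*x)/4 - 5*exp(-2*x)/4

Characteristic equation r² - 4 = 0 factors as (r - 2)(r + 2) = 0, so r = 2, -2.
Hence f_h = C1*exp(2*x) + C2*exp(-2*x).
Apply the initial conditions: f(0) = C1 + C2 = -3 and f'(0) = -2*C2 + 2*C1 = -1. Solving gives C1 = -7/4, C2 = -5/4.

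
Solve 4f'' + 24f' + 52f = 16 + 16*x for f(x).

f = 28/169 + 4*x/13 + C1*cos(2*x)*exp(-3*x) + C2*exp(-3*x)*sin(2*x)

Divide through by 4: f'' + 6f' + 13f = 4 + 4*x.
Characteristic equation r² + 6r + 13 = 0 has discriminant (6)² - 4·(13) = -16 < 0, so r = -3 ± 2i.
Hence f_h = C1*cos(2*x)*exp(-3*x) + C2*exp(-3*x)*sin(2*x).
For the particular solution try f_p = A0 + A1*x. Substituting and matching coefficients of each power of x gives A0 = 28/169, A1 = 4/13, so f_p = 28/169 + 4*x/13.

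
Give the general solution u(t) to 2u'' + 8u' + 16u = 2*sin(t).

Divide through by 2: u'' + 4u' + 8u = sin(t).
Characteristic equation r² + 4r + 8 = 0 has discriminant (4)² - 4·(8) = -16 < 0, so r = -2 ± 2i.
Hence u_h = C1*cos(2*t)*exp(-2*t) + C2*exp(-2*t)*sin(2*t).
Try u_p = A*cos(t) + B*sin(t). Substituting and equating the coefficients of cos(t) and sin(t) gives A = -4/65, B = 7/65, so u_p = -4*cos(t)/65 + 7*sin(t)/65.

u = -4*cos(t)/65 + 7*sin(t)/65 + C1*cos(2*t)*exp(-2*t) + C2*exp(-2*t)*sin(2*t)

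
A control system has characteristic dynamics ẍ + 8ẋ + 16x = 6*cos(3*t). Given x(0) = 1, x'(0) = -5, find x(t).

Characteristic equation r² + 8r + 16 = 0 has discriminant (8)² - 4·(16) = 0, so r = -4 is a repeated root.
Hence x_h = (C1 + C2*t)*exp(-4*t).
Try x_p = A*cos(3*t) + B*sin(3*t). Substituting and equating the coefficients of cos(3t) and sin(3t) gives A = 42/625, B = 144/625, so x_p = 42*cos(3*t)/625 + 144*sin(3*t)/625.
General solution: x = 42*cos(3*t)/625 + 144*sin(3*t)/625 + C1*exp(-4*t) + C2*t*exp(-4*t).
Apply the initial conditions: x(0) = 42/625 + C1 = 1 and x'(0) = 432/625 + C2 - 4*C1 = -5. Solving gives C1 = 583/625, C2 = -49/25.

x = 42*cos(3*t)/625 + 144*sin(3*t)/625 + 583*exp(-4*t)/625 - 49*t*exp(-4*t)/25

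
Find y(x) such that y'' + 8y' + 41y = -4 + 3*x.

y = -188/1681 + 3*x/41 + C1*cos(5*x)*exp(-4*x) + C2*exp(-4*x)*sin(5*x)

Characteristic equation r² + 8r + 41 = 0 has discriminant (8)² - 4·(41) = -100 < 0, so r = -4 ± 5i.
Hence y_h = C1*cos(5*x)*exp(-4*x) + C2*exp(-4*x)*sin(5*x).
For the particular solution try y_p = A0 + A1*x. Substituting and matching coefficients of each power of x gives A0 = -188/1681, A1 = 3/41, so y_p = -188/1681 + 3*x/41.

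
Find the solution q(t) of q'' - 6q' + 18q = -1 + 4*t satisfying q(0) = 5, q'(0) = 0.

Characteristic equation r² - 6r + 18 = 0 has discriminant (-6)² - 4·(18) = -36 < 0, so r = 3 ± 3i.
Hence q_h = C1*cos(3*t)*exp(3*t) + C2*exp(3*t)*sin(3*t).
For the particular solution try q_p = A0 + A1*t. Substituting and matching coefficients of each power of t gives A0 = 1/54, A1 = 2/9, so q_p = 1/54 + 2*t/9.
General solution: q = 1/54 + 2*t/9 + C1*cos(3*t)*exp(3*t) + C2*exp(3*t)*sin(3*t).
Apply the initial conditions: q(0) = 1/54 + C1 = 5 and q'(0) = 2/9 + 3*C1 + 3*C2 = 0. Solving gives C1 = 269/54, C2 = -91/18.

q = 1/54 + 2*t/9 - 91*exp(3*t)*sin(3*t)/18 + 269*cos(3*t)*exp(3*t)/54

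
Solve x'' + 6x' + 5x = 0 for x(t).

x = C1*exp(-5*t) + C2*exp(-t)

Characteristic equation r² + 6r + 5 = 0 factors as (r + 5)(r + 1) = 0, so r = -5, -1.
Hence x_h = C1*exp(-5*t) + C2*exp(-t).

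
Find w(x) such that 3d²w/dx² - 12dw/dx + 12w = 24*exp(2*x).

w = C1*exp(2*x) + 4*x**2*exp(2*x) + C2*x*exp(2*x)

Divide through by 3: w'' - 4w' + 4w = 8*exp(2*x).
Characteristic equation r² - 4r + 4 = 0 has discriminant (-4)² - 4·(4) = 0, so r = 2 is a repeated root.
Hence w_h = (C1 + C2*x)*exp(2*x).
Since exp(2*x) solves the homogeneous equation (r = 2 is a root of multiplicity 2), multiply the trial by x^2. Try w_p = A*x^2*exp(2*x). Substituting into the equation and dividing by exp(2*x) gives A = 4, so w_p = 4*x^2*exp(2*x).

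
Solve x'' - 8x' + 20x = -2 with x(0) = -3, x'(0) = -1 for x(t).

x = -1/10 - 29*cos(2*t)*exp(4*t)/10 + 53*exp(4*t)*sin(2*t)/10

Characteristic equation r² - 8r + 20 = 0 has discriminant (-8)² - 4·(20) = -16 < 0, so r = 4 ± 2i.
Hence x_h = C1*cos(2*t)*exp(4*t) + C2*exp(4*t)*sin(2*t).
For the particular solution try x_p = A0. Substituting and matching coefficients of each power of t gives A0 = -1/10, so x_p = -1/10.
General solution: x = -1/10 + C1*cos(2*t)*exp(4*t) + C2*exp(4*t)*sin(2*t).
Apply the initial conditions: x(0) = -1/10 + C1 = -3 and x'(0) = 2*C2 + 4*C1 = -1. Solving gives C1 = -29/10, C2 = 53/10.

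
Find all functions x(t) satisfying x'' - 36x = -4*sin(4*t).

Characteristic equation r² - 36 = 0 factors as (r + 6)(r - 6) = 0, so r = -6, 6.
Hence x_h = C1*exp(-6*t) + C2*exp(6*t).
Try x_p = A*cos(4*t) + B*sin(4*t). Substituting and equating the coefficients of cos(4t) and sin(4t) gives A = 0, B = 1/13, so x_p = sin(4*t)/13.

x = sin(4*t)/13 + C1*exp(-6*t) + C2*exp(6*t)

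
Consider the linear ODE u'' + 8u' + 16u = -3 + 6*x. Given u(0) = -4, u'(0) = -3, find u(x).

u = -3/8 - 29*exp(-4*x)/8 + 3*x/8 - 143*x*exp(-4*x)/8

Characteristic equation r² + 8r + 16 = 0 has discriminant (8)² - 4·(16) = 0, so r = -4 is a repeated root.
Hence u_h = (C1 + C2*x)*exp(-4*x).
For the particular solution try u_p = A0 + A1*x. Substituting and matching coefficients of each power of x gives A0 = -3/8, A1 = 3/8, so u_p = -3/8 + 3*x/8.
General solution: u = -3/8 + 3*x/8 + C1*exp(-4*x) + C2*x*exp(-4*x).
Apply the initial conditions: u(0) = -3/8 + C1 = -4 and u'(0) = 3/8 + C2 - 4*C1 = -3. Solving gives C1 = -29/8, C2 = -143/8.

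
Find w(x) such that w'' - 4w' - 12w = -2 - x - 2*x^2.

w = 11/54 - x/36 + x**2/6 + C1*exp(6*x) + C2*exp(-2*x)

Characteristic equation r² - 4r - 12 = 0 factors as (r - 6)(r + 2) = 0, so r = 6, -2.
Hence w_h = C1*exp(6*x) + C2*exp(-2*x).
For the particular solution try w_p = A0 + A1*x + A2*x^2. Substituting and matching coefficients of each power of x gives A0 = 11/54, A1 = -1/36, A2 = 1/6, so w_p = 11/54 - x/36 + x^2/6.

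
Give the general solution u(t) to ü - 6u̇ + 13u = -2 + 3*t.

u = -8/169 + 3*t/13 + C1*cos(2*t)*exp(3*t) + C2*exp(3*t)*sin(2*t)

Characteristic equation r² - 6r + 13 = 0 has discriminant (-6)² - 4·(13) = -16 < 0, so r = 3 ± 2i.
Hence u_h = C1*cos(2*t)*exp(3*t) + C2*exp(3*t)*sin(2*t).
For the particular solution try u_p = A0 + A1*t. Substituting and matching coefficients of each power of t gives A0 = -8/169, A1 = 3/13, so u_p = -8/169 + 3*t/13.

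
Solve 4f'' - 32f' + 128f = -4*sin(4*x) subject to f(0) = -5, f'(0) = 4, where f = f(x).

f = -cos(4*x)/40 - sin(4*x)/80 - 199*cos(4*x)*exp(4*x)/40 + 479*exp(4*x)*sin(4*x)/80

Divide through by 4: f'' - 8f' + 32f = -sin(4*x).
Characteristic equation r² - 8r + 32 = 0 has discriminant (-8)² - 4·(32) = -64 < 0, so r = 4 ± 4i.
Hence f_h = C1*cos(4*x)*exp(4*x) + C2*exp(4*x)*sin(4*x).
Try f_p = A*cos(4*x) + B*sin(4*x). Substituting and equating the coefficients of cos(4x) and sin(4x) gives A = -1/40, B = -1/80, so f_p = -cos(4*x)/40 - sin(4*x)/80.
General solution: f = -cos(4*x)/40 - sin(4*x)/80 + C1*cos(4*x)*exp(4*x) + C2*exp(4*x)*sin(4*x).
Apply the initial conditions: f(0) = -1/40 + C1 = -5 and f'(0) = -1/20 + 4*C1 + 4*C2 = 4. Solving gives C1 = -199/40, C2 = 479/80.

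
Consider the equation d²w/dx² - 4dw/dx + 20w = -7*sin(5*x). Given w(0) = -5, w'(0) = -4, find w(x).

Characteristic equation r² - 4r + 20 = 0 has discriminant (-4)² - 4·(20) = -64 < 0, so r = 2 ± 4i.
Hence w_h = C1*cos(4*x)*exp(2*x) + C2*exp(2*x)*sin(4*x).
Try w_p = A*cos(5*x) + B*sin(5*x). Substituting and equating the coefficients of cos(5x) and sin(5x) gives A = -28/85, B = 7/85, so w_p = -28*cos(5*x)/85 + 7*sin(5*x)/85.
General solution: w = -28*cos(5*x)/85 + 7*sin(5*x)/85 + C1*cos(4*x)*exp(2*x) + C2*exp(2*x)*sin(4*x).
Apply the initial conditions: w(0) = -28/85 + C1 = -5 and w'(0) = 7/17 + 2*C1 + 4*C2 = -4. Solving gives C1 = -397/85, C2 = 419/340.

w = -28*cos(5*x)/85 + 7*sin(5*x)/85 - 397*cos(4*x)*exp(2*x)/85 + 419*exp(2*x)*sin(4*x)/340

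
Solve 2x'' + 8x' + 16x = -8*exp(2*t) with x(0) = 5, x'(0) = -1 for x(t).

Divide through by 2: x'' + 4x' + 8x = -4*exp(2*t).
Characteristic equation r² + 4r + 8 = 0 has discriminant (4)² - 4·(8) = -16 < 0, so r = -2 ± 2i.
Hence x_h = C1*cos(2*t)*exp(-2*t) + C2*exp(-2*t)*sin(2*t).
Try x_p = A*exp(2*t). Substituting into the equation and dividing by exp(2*t) gives A = -1/5, so x_p = -exp(2*t)/5.
General solution: x = -exp(2*t)/5 + C1*cos(2*t)*exp(-2*t) + C2*exp(-2*t)*sin(2*t).
Apply the initial conditions: x(0) = -1/5 + C1 = 5 and x'(0) = -2/5 - 2*C1 + 2*C2 = -1. Solving gives C1 = 26/5, C2 = 49/10.

x = -exp(2*t)/5 + 26*cos(2*t)*exp(-2*t)/5 + 49*exp(-2*t)*sin(2*t)/10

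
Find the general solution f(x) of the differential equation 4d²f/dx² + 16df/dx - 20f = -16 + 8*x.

Divide through by 4: f'' + 4f' - 5f = -4 + 2*x.
Characteristic equation r² + 4r - 5 = 0 factors as (r - 1)(r + 5) = 0, so r = 1, -5.
Hence f_h = C1*exp(x) + C2*exp(-5*x).
For the particular solution try f_p = A0 + A1*x. Substituting and matching coefficients of each power of x gives A0 = 12/25, A1 = -2/5, so f_p = 12/25 - 2*x/5.

f = 12/25 - 2*x/5 + C1*exp(x) + C2*exp(-5*x)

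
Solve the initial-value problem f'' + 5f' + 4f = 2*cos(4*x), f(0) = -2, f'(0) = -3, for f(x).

f = -63*exp(-x)/17 - 3*cos(4*x)/68 + 5*sin(4*x)/68 + 7*exp(-4*x)/4

Characteristic equation r² + 5r + 4 = 0 factors as (r + 1)(r + 4) = 0, so r = -1, -4.
Hence f_h = C1*exp(-x) + C2*exp(-4*x).
Try f_p = A*cos(4*x) + B*sin(4*x). Substituting and equating the coefficients of cos(4x) and sin(4x) gives A = -3/68, B = 5/68, so f_p = -3*cos(4*x)/68 + 5*sin(4*x)/68.
General solution: f = -3*cos(4*x)/68 + 5*sin(4*x)/68 + C1*exp(-x) + C2*exp(-4*x).
Apply the initial conditions: f(0) = -3/68 + C1 + C2 = -2 and f'(0) = 5/17 - C1 - 4*C2 = -3. Solving gives C1 = -63/17, C2 = 7/4.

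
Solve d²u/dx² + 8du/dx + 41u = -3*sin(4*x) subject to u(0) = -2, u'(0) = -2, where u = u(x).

u = -75*sin(4*x)/1649 + 96*cos(4*x)/1649 - 16574*exp(-4*x)*sin(5*x)/8245 - 3394*cos(5*x)*exp(-4*x)/1649

Characteristic equation r² + 8r + 41 = 0 has discriminant (8)² - 4·(41) = -100 < 0, so r = -4 ± 5i.
Hence u_h = C1*cos(5*x)*exp(-4*x) + C2*exp(-4*x)*sin(5*x).
Try u_p = A*cos(4*x) + B*sin(4*x). Substituting and equating the coefficients of cos(4x) and sin(4x) gives A = 96/1649, B = -75/1649, so u_p = -75*sin(4*x)/1649 + 96*cos(4*x)/1649.
General solution: u = -75*sin(4*x)/1649 + 96*cos(4*x)/1649 + C1*cos(5*x)*exp(-4*x) + C2*exp(-4*x)*sin(5*x).
Apply the initial conditions: u(0) = 96/1649 + C1 = -2 and u'(0) = -300/1649 - 4*C1 + 5*C2 = -2. Solving gives C1 = -3394/1649, C2 = -16574/8245.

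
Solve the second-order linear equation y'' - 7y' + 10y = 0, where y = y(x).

Characteristic equation r² - 7r + 10 = 0 factors as (r - 2)(r - 5) = 0, so r = 2, 5.
Hence y_h = C1*exp(2*x) + C2*exp(5*x).

y = C1*exp(2*x) + C2*exp(5*x)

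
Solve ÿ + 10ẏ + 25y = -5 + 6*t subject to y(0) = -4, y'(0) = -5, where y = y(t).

y = -37/125 - 463*exp(-5*t)/125 + 6*t/25 - 594*t*exp(-5*t)/25

Characteristic equation r² + 10r + 25 = 0 has discriminant (10)² - 4·(25) = 0, so r = -5 is a repeated root.
Hence y_h = (C1 + C2*t)*exp(-5*t).
For the particular solution try y_p = A0 + A1*t. Substituting and matching coefficients of each power of t gives A0 = -37/125, A1 = 6/25, so y_p = -37/125 + 6*t/25.
General solution: y = -37/125 + 6*t/25 + C1*exp(-5*t) + C2*t*exp(-5*t).
Apply the initial conditions: y(0) = -37/125 + C1 = -4 and y'(0) = 6/25 + C2 - 5*C1 = -5. Solving gives C1 = -463/125, C2 = -594/25.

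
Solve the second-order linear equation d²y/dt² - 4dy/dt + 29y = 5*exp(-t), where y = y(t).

Characteristic equation r² - 4r + 29 = 0 has discriminant (-4)² - 4·(29) = -100 < 0, so r = 2 ± 5i.
Hence y_h = C1*cos(5*t)*exp(2*t) + C2*exp(2*t)*sin(5*t).
Try y_p = A*exp(-t). Substituting into the equation and dividing by exp(-t) gives A = 5/34, so y_p = 5*exp(-t)/34.

y = 5*exp(-t)/34 + C1*cos(5*t)*exp(2*t) + C2*exp(2*t)*sin(5*t)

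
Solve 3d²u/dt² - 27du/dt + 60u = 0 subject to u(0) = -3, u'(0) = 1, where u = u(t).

u = -16*exp(4*t) + 13*exp(5*t)

Divide through by 3: u'' - 9u' + 20u = 0.
Characteristic equation r² - 9r + 20 = 0 factors as (r - 4)(r - 5) = 0, so r = 4, 5.
Hence u_h = C1*exp(4*t) + C2*exp(5*t).
Apply the initial conditions: u(0) = C1 + C2 = -3 and u'(0) = 4*C1 + 5*C2 = 1. Solving gives C1 = -16, C2 = 13.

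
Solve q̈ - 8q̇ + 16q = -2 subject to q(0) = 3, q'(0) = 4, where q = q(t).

q = -1/8 + 25*exp(4*t)/8 - 17*t*exp(4*t)/2

Characteristic equation r² - 8r + 16 = 0 has discriminant (-8)² - 4·(16) = 0, so r = 4 is a repeated root.
Hence q_h = (C1 + C2*t)*exp(4*t).
For the particular solution try q_p = A0. Substituting and matching coefficients of each power of t gives A0 = -1/8, so q_p = -1/8.
General solution: q = -1/8 + C1*exp(4*t) + C2*t*exp(4*t).
Apply the initial conditions: q(0) = -1/8 + C1 = 3 and q'(0) = C2 + 4*C1 = 4. Solving gives C1 = 25/8, C2 = -17/2.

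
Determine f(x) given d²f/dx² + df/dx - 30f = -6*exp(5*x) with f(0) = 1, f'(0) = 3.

Characteristic equation r² + r - 30 = 0 factors as (r + 6)(r - 5) = 0, so r = -6, 5.
Hence f_h = C1*exp(-6*x) + C2*exp(5*x).
Since exp(5*x) solves the homogeneous equation (r = 5 is a root of multiplicity 1), multiply the trial by x. Try f_p = A*x*exp(5*x). Substituting into the equation and dividing by exp(5*x) gives A = -6/11, so f_p = -6*x*exp(5*x)/11.
General solution: f = C1*exp(-6*x) + C2*exp(5*x) - 6*x*exp(5*x)/11.
Apply the initial conditions: f(0) = C1 + C2 = 1 and f'(0) = -6/11 - 6*C1 + 5*C2 = 3. Solving gives C1 = 16/121, C2 = 105/121.

f = 16*exp(-6*x)/121 + 105*exp(5*x)/121 - 6*x*exp(5*x)/11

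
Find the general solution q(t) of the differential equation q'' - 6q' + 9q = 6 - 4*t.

Characteristic equation r² - 6r + 9 = 0 has discriminant (-6)² - 4·(9) = 0, so r = 3 is a repeated root.
Hence q_h = (C1 + C2*t)*exp(3*t).
For the particular solution try q_p = A0 + A1*t. Substituting and matching coefficients of each power of t gives A0 = 10/27, A1 = -4/9, so q_p = 10/27 - 4*t/9.

q = 10/27 - 4*t/9 + C1*exp(3*t) + C2*t*exp(3*t)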